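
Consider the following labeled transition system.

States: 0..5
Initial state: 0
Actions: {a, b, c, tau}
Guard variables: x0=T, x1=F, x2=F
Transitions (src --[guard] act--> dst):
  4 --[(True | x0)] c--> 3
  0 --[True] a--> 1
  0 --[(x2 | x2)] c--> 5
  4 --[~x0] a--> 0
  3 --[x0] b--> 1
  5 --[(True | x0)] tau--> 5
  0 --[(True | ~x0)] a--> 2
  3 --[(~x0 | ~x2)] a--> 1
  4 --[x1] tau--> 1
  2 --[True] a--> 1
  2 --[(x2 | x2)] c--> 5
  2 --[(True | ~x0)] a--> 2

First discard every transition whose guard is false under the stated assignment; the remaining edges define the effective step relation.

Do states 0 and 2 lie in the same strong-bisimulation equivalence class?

Answer: BISIMILAR

Working:
Compute ~ classes (split until stable):
  P[0] = {{0,1,2,3,4,5}}
  P[1] = {{0,2},{1},{3},{4},{5}}
5 equivalence class(es) (converged in 2)
0∈{0,2}, 2∈{0,2}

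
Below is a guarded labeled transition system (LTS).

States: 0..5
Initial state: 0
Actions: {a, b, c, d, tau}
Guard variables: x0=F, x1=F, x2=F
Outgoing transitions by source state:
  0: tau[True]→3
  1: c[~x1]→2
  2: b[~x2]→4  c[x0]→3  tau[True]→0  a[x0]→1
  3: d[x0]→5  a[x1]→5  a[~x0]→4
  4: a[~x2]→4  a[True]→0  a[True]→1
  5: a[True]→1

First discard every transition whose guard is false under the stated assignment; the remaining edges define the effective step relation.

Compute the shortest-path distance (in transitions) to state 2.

Breadth-first toward 2:
  depth 0: {0}
  depth 1: {3}
  depth 2: {4}
  depth 3: {1}
  depth 4: {2}
2 enters at depth 4; path tau·a·a·c

Answer: 4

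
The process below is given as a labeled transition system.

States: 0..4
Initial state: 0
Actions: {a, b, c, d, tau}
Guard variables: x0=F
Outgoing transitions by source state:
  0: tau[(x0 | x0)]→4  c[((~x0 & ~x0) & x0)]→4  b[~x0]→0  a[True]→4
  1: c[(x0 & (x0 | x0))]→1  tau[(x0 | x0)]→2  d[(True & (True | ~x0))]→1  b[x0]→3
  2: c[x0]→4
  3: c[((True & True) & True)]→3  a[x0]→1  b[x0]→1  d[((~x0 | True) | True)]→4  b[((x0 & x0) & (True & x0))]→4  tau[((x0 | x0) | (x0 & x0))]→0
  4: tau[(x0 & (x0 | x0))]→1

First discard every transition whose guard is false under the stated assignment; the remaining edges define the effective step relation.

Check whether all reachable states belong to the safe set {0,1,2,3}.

Inv-set: {0,1,2,3}
R = {0,4}
  0: safe
  4: VIOLATES
reach 4 via a — violates

Answer: INVARIANT VIOLATED at state 4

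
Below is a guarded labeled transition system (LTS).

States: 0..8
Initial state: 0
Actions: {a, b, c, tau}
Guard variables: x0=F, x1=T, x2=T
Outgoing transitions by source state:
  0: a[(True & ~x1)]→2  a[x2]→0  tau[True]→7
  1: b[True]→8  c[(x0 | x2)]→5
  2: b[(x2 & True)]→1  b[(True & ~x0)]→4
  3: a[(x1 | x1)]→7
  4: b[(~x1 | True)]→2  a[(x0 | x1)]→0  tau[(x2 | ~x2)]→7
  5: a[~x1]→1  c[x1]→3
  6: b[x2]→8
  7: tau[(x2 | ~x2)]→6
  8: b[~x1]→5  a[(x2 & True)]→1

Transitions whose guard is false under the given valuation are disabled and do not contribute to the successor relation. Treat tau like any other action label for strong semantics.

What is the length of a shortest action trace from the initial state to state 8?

Answer: 3

Trace:
BFS to 8:
  Layer 0: {0}
  Layer 1: {7}
  Layer 2: {6}
  Layer 3: {8}
depth(8)=3, e.g. tau·tau·b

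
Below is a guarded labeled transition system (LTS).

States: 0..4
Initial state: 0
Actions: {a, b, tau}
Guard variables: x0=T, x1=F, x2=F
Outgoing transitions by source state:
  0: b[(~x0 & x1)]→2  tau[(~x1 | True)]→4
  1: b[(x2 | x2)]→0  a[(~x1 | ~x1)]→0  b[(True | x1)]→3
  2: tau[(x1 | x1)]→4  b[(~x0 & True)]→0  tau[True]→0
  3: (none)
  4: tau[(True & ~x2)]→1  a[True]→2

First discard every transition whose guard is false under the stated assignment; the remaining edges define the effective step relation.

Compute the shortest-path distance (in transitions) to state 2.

Answer: 2

Trace:
BFS to 2:
  Layer 0: {0}
  Layer 1: {4}
  Layer 2: {1,2}
2 enters at depth 2; path tau·a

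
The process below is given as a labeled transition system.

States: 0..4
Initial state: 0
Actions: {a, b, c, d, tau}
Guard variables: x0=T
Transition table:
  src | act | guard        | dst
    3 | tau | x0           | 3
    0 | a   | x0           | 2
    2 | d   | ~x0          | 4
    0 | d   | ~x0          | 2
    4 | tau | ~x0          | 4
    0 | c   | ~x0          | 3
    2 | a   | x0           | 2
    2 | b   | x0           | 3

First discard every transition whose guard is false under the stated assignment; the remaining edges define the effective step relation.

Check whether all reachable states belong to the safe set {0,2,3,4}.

Safe = {0,2,3,4}
Reachable = {0,2,3}
  0: ✓
  2: ✓
  3: ✓

Answer: INVARIANT HOLDS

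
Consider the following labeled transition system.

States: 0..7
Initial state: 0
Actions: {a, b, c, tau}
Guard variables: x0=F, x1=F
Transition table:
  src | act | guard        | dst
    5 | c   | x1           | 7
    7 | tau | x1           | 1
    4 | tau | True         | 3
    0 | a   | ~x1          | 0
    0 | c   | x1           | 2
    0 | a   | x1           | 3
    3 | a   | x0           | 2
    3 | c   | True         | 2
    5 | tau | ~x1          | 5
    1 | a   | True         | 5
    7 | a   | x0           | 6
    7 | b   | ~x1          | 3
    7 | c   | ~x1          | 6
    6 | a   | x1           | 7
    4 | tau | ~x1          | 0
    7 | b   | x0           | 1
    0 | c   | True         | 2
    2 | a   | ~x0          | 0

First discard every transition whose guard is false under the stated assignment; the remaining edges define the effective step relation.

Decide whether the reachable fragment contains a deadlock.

R = {0,2}
  0: a→0  c→2  [2 exit(s)]
  2: a→0  [1 exit(s)]

Answer: DEADLOCK-FREE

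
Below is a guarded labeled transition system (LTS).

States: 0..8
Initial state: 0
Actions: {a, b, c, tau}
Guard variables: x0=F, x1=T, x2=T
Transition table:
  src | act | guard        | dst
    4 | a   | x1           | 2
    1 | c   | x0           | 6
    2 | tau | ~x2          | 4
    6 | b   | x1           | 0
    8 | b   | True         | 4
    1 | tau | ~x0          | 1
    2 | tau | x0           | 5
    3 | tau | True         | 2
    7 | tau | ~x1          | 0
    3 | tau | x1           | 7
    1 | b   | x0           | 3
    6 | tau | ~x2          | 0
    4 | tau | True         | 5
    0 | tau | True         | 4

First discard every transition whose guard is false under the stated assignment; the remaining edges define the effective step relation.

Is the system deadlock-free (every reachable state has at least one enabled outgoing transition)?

R = {0,2,4,5}
  0: tau→4  [1 exit(s)]
  2: ∅  [deadlock]
  4: a→2  tau→5  [2 exit(s)]
  5: ∅  [deadlock]
Path to 2: tau·a

Answer: DEADLOCK at state 2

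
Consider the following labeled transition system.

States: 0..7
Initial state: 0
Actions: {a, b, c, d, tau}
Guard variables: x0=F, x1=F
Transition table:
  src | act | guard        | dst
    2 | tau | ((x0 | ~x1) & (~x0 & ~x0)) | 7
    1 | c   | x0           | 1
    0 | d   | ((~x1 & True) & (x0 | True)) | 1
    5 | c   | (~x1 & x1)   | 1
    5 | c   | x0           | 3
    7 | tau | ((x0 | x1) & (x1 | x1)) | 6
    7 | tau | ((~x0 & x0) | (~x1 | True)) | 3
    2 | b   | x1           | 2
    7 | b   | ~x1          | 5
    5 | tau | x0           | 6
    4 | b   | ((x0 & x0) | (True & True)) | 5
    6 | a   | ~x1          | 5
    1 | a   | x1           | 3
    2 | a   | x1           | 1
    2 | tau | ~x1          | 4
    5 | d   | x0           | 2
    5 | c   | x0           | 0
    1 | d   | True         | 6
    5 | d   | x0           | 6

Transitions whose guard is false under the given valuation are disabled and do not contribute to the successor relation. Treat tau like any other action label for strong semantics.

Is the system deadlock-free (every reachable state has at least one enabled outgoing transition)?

Answer: DEADLOCK at state 5

Analysis:
Reach set: {0,1,5,6}
  0: d→1  [1 out]
  1: d→6  [1 out]
  5: ∅  [deadlock]
  6: a→5  [1 out]
trace reaching 5: d·d·a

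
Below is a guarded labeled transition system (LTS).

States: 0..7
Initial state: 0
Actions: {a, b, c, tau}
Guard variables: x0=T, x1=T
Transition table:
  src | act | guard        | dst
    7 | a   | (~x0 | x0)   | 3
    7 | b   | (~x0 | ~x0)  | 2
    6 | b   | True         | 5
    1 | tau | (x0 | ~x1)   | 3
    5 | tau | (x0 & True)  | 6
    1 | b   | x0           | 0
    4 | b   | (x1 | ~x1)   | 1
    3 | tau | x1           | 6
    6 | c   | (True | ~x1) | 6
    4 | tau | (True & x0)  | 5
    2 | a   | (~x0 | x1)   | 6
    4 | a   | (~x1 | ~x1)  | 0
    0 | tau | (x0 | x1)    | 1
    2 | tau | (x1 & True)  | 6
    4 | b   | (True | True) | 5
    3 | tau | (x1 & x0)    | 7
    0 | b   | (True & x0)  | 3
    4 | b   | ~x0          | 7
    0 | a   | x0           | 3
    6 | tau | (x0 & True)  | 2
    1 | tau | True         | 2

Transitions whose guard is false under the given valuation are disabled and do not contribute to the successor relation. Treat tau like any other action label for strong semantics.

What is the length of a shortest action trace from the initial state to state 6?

Layered search for 6:
  L0 = {0}
  L1 = {1,3}
  L2 = {2,6,7}
6 enters at depth 2; path a·tau

Answer: 2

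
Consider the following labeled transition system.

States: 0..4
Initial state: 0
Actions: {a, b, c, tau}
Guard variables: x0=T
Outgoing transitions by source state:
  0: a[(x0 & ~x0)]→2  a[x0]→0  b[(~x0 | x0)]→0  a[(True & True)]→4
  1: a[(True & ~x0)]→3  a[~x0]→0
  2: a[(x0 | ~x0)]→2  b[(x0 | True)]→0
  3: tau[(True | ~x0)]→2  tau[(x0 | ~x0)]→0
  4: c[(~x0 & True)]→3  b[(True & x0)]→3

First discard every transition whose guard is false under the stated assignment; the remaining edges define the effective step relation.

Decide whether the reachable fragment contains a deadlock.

Reachable = {0,2,3,4}
  0: a→0  a→4  b→0  [3 out]
  2: a→2  b→0  [2 out]
  3: tau→0  tau→2  [2 out]
  4: b→3  [1 out]

Answer: DEADLOCK-FREE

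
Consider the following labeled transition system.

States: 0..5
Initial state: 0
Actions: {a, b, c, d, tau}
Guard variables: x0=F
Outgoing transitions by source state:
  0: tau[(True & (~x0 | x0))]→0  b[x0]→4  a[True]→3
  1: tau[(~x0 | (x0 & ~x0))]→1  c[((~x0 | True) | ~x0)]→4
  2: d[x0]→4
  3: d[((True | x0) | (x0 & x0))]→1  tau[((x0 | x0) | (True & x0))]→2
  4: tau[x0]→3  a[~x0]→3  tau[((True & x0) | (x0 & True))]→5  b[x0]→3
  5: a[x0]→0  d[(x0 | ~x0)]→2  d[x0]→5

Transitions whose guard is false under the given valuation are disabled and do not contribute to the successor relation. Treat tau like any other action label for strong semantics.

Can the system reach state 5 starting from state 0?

Answer: UNREACHABLE

Trace:
After dropping false guards: 7 live edges.
depth 0: {0}
depth 1: {3}  total {0,3}
depth 2: {1}  total {0,1,3}
depth 3: {4}  total {0,1,3,4}
Reachable = {0,1,3,4}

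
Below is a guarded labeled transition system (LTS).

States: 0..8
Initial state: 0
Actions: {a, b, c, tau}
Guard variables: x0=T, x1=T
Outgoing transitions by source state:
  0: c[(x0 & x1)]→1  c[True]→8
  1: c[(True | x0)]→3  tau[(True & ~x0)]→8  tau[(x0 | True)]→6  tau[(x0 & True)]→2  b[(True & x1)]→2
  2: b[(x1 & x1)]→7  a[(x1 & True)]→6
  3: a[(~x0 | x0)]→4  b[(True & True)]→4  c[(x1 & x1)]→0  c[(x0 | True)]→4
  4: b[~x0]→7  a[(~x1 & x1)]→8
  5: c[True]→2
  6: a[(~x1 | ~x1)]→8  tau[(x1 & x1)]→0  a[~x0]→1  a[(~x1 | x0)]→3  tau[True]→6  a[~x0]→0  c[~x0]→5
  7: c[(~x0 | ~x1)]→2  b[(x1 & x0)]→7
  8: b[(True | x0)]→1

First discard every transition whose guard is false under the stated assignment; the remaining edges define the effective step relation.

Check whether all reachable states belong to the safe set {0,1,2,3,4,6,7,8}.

Answer: INVARIANT HOLDS

Trace:
Inv-set: {0,1,2,3,4,6,7,8}
Reachable = {0,1,2,3,4,6,7,8}
  0: ok
  1: ok
  2: ok
  3: ok
  4: ok
  6: ok
  7: ok
  8: ok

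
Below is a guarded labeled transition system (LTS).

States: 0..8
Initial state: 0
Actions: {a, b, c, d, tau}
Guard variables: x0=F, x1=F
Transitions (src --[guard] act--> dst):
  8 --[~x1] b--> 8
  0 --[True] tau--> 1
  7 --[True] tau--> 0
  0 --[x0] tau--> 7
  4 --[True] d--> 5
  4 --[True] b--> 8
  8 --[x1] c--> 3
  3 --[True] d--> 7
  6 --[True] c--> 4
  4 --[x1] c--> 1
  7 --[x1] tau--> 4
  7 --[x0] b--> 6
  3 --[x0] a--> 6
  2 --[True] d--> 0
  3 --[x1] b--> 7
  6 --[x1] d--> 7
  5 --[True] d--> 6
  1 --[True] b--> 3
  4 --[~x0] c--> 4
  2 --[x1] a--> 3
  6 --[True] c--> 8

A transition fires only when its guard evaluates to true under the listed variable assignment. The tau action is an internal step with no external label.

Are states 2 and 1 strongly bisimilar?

Answer: NOT BISIMILAR

Trace:
Compute ~ classes (split until stable):
  π0 = {{0,1,2,3,4,5,6,7,8}}
  π1 = {{0,7},{1,8},{2,3,5},{4},{6}}
  π2 = {{0},{1},{2,3},{4},{5},{6},{7},{8}}
  π3 = {{0},{1},{2},{3},{4},{5},{6},{7},{8}}
9 equivalence class(es) (converged in 4)
[2]={2}  [1]={1}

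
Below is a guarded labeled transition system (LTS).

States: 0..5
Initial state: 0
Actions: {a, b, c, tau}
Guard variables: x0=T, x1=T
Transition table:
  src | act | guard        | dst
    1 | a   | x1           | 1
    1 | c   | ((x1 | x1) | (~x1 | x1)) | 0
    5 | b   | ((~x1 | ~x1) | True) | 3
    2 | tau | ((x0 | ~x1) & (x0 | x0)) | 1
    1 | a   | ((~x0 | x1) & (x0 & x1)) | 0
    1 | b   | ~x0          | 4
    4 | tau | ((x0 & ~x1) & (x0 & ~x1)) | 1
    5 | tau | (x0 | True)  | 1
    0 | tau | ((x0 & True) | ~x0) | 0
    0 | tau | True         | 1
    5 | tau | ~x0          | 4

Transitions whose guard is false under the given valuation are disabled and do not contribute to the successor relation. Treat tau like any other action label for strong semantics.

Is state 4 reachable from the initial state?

After dropping false guards: 8 live edges.
depth 0: {0}
depth 1: {1}  total {0,1}
R = {0,1}

Answer: UNREACHABLE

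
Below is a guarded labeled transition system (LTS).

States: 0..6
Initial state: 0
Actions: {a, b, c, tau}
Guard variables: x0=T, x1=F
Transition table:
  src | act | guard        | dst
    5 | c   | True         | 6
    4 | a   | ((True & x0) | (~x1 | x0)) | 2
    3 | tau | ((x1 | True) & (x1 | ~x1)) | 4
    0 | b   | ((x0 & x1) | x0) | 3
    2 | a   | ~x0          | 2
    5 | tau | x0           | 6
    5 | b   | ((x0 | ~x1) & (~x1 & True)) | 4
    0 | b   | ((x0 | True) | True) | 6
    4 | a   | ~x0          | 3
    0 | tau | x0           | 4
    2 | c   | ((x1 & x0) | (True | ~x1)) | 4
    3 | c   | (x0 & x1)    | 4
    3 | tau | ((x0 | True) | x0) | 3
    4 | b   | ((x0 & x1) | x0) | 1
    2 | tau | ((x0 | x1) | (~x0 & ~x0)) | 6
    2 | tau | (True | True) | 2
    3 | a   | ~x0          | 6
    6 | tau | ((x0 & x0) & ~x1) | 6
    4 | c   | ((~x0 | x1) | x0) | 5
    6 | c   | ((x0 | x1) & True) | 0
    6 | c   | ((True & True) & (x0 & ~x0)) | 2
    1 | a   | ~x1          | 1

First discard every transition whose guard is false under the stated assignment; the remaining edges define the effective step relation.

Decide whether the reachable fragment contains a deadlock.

Reachable = {0,1,2,3,4,5,6}
  0: b→3  b→6  tau→4  [3 exit(s)]
  1: a→1  [1 exit(s)]
  2: c→4  tau→2  tau→6  [3 exit(s)]
  3: tau→3  tau→4  [2 exit(s)]
  4: a→2  b→1  c→5  [3 exit(s)]
  5: b→4  c→6  tau→6  [3 exit(s)]
  6: c→0  tau→6  [2 exit(s)]

Answer: DEADLOCK-FREE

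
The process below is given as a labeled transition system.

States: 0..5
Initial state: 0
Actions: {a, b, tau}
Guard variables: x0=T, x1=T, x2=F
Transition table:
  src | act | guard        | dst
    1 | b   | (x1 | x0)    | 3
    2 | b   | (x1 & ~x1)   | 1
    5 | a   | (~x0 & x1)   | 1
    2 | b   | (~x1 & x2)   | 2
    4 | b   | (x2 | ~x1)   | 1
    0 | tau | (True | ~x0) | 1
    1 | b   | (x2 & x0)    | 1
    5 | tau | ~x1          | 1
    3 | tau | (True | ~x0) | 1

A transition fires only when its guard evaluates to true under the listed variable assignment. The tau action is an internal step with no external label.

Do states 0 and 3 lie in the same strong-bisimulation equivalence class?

Answer: BISIMILAR

Trace:
Compute ~ classes (split until stable):
  π0 = {{0,1,2,3,4,5}}
  π1 = {{0,3},{1},{2,4,5}}
Fixed point at round 2; 3 class(es).
0∈{0,3}, 3∈{0,3}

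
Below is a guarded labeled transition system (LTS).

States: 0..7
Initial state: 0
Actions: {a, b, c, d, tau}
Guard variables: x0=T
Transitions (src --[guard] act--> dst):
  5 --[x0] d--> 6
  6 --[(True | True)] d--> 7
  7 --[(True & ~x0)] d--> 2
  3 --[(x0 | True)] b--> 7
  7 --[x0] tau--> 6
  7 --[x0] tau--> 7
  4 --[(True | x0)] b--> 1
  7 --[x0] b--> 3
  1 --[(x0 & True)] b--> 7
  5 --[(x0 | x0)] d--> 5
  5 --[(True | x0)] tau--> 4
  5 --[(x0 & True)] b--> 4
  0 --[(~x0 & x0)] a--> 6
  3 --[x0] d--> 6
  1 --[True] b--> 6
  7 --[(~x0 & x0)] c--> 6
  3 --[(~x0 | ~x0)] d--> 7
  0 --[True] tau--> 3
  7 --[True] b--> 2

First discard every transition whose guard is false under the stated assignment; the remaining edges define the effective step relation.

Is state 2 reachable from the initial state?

After dropping false guards: 15 live edges.
Layer 0: {0}
Layer 1: {3}  now seen {0,3}
Layer 2: {6,7}  now seen {0,3,6,7}
Layer 3: {2}  now seen {0,2,3,6,7}
Reachable = {0,2,3,6,7}
trace reaching 2: tau·b·b

Answer: REACHABLE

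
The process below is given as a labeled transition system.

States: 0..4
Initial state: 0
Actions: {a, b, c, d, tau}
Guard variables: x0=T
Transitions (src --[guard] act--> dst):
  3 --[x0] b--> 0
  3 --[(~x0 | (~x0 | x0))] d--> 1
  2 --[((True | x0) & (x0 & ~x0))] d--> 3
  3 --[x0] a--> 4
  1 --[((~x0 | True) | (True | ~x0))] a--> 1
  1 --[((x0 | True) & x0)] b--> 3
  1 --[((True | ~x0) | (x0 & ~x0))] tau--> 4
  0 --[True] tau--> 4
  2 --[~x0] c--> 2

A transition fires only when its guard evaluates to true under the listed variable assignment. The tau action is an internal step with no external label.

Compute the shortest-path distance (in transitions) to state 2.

BFS to 2:
  L0 = {0}
  L1 = {4}
2 never appears.

Answer: UNREACHABLE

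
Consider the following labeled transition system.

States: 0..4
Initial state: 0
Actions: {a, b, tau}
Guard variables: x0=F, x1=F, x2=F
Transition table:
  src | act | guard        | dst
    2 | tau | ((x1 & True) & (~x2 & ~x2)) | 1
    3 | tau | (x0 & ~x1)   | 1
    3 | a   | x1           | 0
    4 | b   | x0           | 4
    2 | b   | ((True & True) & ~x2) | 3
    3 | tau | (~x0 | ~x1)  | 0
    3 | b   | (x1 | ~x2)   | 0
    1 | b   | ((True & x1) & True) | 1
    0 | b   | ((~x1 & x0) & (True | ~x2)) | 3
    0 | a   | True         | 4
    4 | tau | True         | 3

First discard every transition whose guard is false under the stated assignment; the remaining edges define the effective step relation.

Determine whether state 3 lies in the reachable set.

After dropping false guards: 5 live edges.
Layer 0: {0}
Layer 1: {4}  cumulative {0,4}
Layer 2: {3}  cumulative {0,3,4}
R = {0,3,4}
Path to 3: a·tau

Answer: REACHABLE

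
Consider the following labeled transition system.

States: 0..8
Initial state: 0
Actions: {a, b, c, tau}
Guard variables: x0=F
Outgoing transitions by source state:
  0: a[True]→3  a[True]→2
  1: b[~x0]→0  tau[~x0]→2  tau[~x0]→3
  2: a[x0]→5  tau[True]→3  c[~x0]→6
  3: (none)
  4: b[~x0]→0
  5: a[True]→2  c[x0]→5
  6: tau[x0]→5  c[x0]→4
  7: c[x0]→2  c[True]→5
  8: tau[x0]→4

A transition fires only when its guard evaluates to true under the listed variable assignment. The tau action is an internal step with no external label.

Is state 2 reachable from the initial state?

Answer: REACHABLE

Trace:
Guard filter leaves 10 enabled edge(s).
L0 = {0}
L1 = {2,3}  cumulative {0,2,3}
L2 = {6}  cumulative {0,2,3,6}
Reachable = {0,2,3,6}
Path to 2: a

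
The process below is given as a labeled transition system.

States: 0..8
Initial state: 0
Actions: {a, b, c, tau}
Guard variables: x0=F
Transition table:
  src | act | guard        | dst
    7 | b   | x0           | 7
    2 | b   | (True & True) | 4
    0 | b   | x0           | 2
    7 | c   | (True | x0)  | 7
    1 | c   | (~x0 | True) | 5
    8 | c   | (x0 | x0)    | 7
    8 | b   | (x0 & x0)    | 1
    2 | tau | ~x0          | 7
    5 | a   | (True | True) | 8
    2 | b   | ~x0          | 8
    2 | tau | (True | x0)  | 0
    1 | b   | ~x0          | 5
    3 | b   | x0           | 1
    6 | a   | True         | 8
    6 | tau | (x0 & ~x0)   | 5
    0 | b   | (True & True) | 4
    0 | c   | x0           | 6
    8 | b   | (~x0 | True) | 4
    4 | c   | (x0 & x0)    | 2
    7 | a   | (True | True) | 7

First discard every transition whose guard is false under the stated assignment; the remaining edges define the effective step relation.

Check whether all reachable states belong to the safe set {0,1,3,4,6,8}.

Answer: INVARIANT HOLDS

Analysis:
Safe = {0,1,3,4,6,8}
Reachable = {0,4}
  0: ✓
  4: ✓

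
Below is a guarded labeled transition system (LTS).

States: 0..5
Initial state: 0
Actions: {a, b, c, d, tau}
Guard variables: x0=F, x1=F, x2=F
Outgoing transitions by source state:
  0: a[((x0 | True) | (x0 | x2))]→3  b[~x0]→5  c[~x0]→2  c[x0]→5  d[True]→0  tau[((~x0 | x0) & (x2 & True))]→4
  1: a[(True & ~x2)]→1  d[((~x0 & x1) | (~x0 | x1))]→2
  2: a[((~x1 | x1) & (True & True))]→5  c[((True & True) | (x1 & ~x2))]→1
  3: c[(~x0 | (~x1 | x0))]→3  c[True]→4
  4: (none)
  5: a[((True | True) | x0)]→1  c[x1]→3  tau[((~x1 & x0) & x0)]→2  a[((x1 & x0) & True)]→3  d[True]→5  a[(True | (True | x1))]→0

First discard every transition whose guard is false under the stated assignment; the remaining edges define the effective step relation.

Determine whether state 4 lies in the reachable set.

Answer: REACHABLE

Analysis:
After dropping false guards: 13 live edges.
Layer 0: {0}
Layer 1: {2,3,5}  total {0,2,3,5}
Layer 2: {1,4}  total {0,1,2,3,4,5}
R = {0,1,2,3,4,5}
trace reaching 4: a·c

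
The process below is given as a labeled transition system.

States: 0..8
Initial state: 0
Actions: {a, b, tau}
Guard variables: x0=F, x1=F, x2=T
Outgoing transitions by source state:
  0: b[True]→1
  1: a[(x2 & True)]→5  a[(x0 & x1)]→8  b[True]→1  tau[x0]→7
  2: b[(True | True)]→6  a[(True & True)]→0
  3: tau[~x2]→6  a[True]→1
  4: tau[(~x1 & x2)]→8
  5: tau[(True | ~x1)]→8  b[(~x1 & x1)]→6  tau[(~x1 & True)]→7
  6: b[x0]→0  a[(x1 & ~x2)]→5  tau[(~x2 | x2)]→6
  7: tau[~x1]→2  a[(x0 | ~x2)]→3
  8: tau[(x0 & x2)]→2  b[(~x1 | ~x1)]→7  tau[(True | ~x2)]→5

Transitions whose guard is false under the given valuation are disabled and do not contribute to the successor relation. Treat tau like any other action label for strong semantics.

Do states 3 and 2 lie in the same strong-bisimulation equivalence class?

Answer: NOT BISIMILAR

Analysis:
Bisimulation quotient by refinement:
  P[0] = {{0,1,2,3,4,5,6,7,8}}
  P[1] = {{0},{1,2},{3},{4,5,6,7},{8}}
  P[2] = {{0},{1},{2},{3},{4},{5},{6},{7},{8}}
9 equivalence class(es) (converged in 3)
class of 3: {3}; class of 2: {2}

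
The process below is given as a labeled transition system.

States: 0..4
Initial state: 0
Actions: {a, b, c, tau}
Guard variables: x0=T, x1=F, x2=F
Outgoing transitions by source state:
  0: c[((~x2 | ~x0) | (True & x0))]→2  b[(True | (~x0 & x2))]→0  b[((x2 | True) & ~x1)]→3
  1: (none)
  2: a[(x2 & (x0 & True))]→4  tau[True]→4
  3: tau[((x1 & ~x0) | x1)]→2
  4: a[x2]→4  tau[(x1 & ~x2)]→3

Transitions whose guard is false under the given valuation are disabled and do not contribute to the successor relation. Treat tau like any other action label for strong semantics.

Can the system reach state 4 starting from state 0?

Answer: REACHABLE

Analysis:
4 transition(s) survive guard evaluation.
depth 0: {0}
depth 1: {2,3}  cumulative {0,2,3}
depth 2: {4}  cumulative {0,2,3,4}
R = {0,2,3,4}
Path to 4: c·tau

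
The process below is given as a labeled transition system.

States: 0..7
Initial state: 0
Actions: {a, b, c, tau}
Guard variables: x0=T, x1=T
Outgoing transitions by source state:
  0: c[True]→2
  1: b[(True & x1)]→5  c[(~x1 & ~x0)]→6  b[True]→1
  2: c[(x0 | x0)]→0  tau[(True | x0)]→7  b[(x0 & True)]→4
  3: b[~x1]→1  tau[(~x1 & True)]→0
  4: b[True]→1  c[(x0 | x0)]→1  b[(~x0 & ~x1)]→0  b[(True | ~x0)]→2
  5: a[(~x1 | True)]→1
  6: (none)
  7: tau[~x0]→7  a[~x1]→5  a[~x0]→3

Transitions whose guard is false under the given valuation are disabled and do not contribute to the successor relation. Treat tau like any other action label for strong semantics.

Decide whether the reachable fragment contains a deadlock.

R = {0,1,2,4,5,7}
  0: c→2  [deg 1]
  1: b→1  b→5  [deg 2]
  2: b→4  c→0  tau→7  [deg 3]
  4: b→1  b→2  c→1  [deg 3]
  5: a→1  [deg 1]
  7: ∅  [deadlock]
Path to 7: c·tau

Answer: DEADLOCK at state 7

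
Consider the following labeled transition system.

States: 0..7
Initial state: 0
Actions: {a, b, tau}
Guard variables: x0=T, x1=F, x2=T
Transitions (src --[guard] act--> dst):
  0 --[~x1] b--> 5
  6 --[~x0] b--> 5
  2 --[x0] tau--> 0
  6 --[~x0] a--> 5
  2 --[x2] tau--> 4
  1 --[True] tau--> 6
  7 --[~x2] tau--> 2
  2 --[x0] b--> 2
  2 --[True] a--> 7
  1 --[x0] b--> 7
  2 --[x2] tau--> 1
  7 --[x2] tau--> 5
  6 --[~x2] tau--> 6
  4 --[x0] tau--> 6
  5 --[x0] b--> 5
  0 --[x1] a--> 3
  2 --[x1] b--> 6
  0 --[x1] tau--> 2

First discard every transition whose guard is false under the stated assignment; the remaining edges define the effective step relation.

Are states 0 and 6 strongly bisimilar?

Refine partition for ~:
  P[0] = {{0,1,2,3,4,5,6,7}}
  P[1] = {{0,5},{1},{2},{3,6},{4,7}}
  P[2] = {{0,5},{1},{2},{3,6},{4},{7}}
Fixed point at round 3; 6 class(es).
class of 0: {0,5}; class of 6: {3,6}

Answer: NOT BISIMILAR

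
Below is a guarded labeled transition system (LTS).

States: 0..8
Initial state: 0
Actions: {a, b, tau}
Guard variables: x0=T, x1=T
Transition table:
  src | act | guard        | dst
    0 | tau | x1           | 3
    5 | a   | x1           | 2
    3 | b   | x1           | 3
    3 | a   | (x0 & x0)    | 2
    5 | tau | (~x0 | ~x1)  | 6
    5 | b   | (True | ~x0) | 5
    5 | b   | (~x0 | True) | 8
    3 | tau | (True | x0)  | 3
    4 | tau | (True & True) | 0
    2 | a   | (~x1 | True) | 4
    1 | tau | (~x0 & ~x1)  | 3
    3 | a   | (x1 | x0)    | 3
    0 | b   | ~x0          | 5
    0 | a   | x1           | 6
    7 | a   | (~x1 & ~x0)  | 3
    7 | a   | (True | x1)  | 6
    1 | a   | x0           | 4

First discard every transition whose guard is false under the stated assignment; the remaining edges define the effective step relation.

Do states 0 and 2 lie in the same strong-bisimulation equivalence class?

Bisimulation quotient by refinement:
  round 0: {{0,1,2,3,4,5,6,7,8}}
  round 1: {{0},{1,2,7},{3},{4},{5},{6,8}}
  round 2: {{0},{1,2},{3},{4},{5},{6,8},{7}}
7 equivalence class(es) (converged in 3)
class of 0: {0}; class of 2: {1,2}

Answer: NOT BISIMILAR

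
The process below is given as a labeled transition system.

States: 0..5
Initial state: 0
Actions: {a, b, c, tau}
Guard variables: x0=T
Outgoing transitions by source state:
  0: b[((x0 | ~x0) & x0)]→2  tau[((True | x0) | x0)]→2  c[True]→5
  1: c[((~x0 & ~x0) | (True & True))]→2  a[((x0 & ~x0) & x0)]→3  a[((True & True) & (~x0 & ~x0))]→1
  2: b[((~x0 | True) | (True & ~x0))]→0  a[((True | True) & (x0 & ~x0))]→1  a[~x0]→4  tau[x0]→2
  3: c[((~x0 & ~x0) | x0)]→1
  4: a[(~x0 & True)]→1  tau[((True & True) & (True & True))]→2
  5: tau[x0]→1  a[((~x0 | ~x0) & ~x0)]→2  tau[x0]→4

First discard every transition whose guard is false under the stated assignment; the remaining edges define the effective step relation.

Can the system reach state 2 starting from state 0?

After dropping false guards: 10 live edges.
L0 = {0}
L1 = {2,5}  now seen {0,2,5}
L2 = {1,4}  now seen {0,1,2,4,5}
R = {0,1,2,4,5}
Path to 2: b

Answer: REACHABLE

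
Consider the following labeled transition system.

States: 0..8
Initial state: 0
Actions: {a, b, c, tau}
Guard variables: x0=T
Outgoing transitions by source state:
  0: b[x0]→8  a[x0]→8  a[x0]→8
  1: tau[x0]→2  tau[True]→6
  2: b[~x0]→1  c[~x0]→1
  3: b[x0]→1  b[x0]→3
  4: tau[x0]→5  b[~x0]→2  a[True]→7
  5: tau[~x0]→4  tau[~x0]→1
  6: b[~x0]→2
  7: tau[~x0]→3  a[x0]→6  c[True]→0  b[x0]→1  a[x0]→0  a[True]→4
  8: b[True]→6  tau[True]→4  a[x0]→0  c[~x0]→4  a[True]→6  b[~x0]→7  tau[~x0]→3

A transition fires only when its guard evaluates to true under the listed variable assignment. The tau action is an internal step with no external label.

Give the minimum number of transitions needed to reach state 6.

Answer: 2

Working:
BFS to 6:
  L0 = {0}
  L1 = {8}
  L2 = {4,6}
6 enters at depth 2; path a·a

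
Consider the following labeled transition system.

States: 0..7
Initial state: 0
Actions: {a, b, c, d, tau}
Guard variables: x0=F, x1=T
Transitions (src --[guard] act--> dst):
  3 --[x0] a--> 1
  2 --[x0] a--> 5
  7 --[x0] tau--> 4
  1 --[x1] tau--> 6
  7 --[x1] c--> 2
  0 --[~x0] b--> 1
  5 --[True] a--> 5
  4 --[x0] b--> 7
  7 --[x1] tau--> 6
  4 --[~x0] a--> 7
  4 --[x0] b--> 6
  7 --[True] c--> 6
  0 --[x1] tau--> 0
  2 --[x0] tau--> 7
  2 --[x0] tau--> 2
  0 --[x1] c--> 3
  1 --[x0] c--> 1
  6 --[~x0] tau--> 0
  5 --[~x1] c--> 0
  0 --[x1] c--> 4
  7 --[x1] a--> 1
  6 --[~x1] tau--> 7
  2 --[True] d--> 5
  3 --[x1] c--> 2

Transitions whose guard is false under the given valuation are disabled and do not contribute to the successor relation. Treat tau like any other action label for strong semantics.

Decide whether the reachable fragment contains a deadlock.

Answer: DEADLOCK-FREE

Analysis:
R = {0,1,2,3,4,5,6,7}
  0: b→1  c→3  c→4  tau→0  [4 out]
  1: tau→6  [1 out]
  2: d→5  [1 out]
  3: c→2  [1 out]
  4: a→7  [1 out]
  5: a→5  [1 out]
  6: tau→0  [1 out]
  7: a→1  c→2  c→6  tau→6  [4 out]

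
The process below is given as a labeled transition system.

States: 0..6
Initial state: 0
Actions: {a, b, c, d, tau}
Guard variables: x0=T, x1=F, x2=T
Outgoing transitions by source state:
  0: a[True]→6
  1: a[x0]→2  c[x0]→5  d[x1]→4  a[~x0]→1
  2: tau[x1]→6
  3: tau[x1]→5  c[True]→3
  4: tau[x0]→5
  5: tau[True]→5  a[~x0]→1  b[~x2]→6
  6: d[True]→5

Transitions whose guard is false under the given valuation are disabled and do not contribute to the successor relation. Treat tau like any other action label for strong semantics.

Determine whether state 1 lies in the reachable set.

Answer: UNREACHABLE

Working:
7 transition(s) survive guard evaluation.
depth 0: {0}
depth 1: {6}  cumulative {0,6}
depth 2: {5}  cumulative {0,5,6}
R = {0,5,6}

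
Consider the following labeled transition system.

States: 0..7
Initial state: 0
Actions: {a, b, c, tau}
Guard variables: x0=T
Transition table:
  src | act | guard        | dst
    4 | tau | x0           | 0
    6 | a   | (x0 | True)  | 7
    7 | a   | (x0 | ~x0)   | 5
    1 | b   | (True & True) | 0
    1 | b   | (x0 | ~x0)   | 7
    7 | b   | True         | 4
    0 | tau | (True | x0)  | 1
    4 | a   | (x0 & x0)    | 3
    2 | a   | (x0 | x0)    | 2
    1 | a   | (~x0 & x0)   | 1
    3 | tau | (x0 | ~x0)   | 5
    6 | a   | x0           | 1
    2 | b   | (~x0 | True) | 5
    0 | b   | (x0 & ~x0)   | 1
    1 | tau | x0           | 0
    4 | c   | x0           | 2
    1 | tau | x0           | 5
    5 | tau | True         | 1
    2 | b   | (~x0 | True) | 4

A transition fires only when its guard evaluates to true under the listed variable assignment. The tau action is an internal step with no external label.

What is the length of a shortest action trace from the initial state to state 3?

Answer: 4

Analysis:
Breadth-first toward 3:
  L0 = {0}
  L1 = {1}
  L2 = {5,7}
  L3 = {4}
  L4 = {2,3}
first hit 3 at d=4 via tau·b·b·a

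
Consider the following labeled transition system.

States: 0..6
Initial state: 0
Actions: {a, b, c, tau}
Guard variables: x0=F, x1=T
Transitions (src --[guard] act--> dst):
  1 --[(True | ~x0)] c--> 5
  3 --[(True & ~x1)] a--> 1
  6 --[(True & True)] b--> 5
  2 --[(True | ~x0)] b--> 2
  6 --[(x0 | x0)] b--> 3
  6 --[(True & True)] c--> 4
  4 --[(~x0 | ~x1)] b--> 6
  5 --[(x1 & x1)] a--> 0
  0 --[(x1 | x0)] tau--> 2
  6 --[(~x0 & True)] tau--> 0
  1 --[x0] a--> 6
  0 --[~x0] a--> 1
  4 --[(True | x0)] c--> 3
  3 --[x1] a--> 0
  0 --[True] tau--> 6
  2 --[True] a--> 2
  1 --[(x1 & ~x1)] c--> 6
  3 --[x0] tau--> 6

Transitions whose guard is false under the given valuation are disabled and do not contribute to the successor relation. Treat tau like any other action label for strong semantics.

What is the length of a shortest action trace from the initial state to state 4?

BFS to 4:
  Layer 0: {0}
  Layer 1: {1,2,6}
  Layer 2: {4,5}
4 enters at depth 2; path tau·c

Answer: 2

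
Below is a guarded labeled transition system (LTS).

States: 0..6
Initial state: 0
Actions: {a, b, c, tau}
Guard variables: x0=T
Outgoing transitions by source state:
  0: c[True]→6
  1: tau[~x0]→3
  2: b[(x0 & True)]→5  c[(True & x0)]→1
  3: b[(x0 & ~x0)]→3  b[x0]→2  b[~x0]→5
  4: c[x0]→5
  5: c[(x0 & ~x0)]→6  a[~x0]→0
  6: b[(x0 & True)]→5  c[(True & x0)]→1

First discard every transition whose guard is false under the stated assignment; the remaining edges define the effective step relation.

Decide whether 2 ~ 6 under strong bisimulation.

Answer: BISIMILAR

Trace:
Bisimulation quotient by refinement:
  round 0: {{0,1,2,3,4,5,6}}
  round 1: {{0,4},{1,5},{2,6},{3}}
  round 2: {{0},{1,5},{2,6},{3},{4}}
Fixed point at round 3; 5 class(es).
class of 2: {2,6}; class of 6: {2,6}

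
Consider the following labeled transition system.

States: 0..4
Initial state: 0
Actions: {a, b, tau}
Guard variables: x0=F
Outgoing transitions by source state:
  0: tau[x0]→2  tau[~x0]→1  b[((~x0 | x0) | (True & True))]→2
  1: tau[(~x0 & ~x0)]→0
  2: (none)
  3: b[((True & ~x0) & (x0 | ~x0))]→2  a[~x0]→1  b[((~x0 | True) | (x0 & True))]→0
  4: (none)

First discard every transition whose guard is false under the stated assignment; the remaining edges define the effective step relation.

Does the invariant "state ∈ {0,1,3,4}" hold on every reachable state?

Answer: INVARIANT VIOLATED at state 2

Analysis:
Allowed set {0,1,3,4}
Reach set: {0,1,2}
  0: ok
  1: ok
  2: VIOLATES
reach 2 via b — violates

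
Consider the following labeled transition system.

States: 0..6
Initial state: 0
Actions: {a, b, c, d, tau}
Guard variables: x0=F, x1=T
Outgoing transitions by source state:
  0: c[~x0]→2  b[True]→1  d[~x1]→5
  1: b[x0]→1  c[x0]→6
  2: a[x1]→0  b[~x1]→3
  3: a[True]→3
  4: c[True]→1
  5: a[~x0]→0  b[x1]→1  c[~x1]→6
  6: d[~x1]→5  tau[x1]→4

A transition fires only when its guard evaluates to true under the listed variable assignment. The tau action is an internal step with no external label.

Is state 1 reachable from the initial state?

After dropping false guards: 8 live edges.
depth 0: {0}
depth 1: {1,2}  total {0,1,2}
Reachable = {0,1,2}
witness 1: b

Answer: REACHABLE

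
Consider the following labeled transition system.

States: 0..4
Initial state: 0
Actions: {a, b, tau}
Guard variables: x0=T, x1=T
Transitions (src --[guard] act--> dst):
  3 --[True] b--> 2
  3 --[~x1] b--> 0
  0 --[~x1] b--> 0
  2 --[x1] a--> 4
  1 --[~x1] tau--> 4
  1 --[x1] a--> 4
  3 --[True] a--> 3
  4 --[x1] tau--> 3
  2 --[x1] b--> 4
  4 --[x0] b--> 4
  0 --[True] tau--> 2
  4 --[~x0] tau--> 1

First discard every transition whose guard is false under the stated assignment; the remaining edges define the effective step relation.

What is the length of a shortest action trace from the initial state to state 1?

Answer: UNREACHABLE

Working:
Breadth-first toward 1:
  depth 0: {0}
  depth 1: {2}
  depth 2: {4}
  depth 3: {3}
1 never appears.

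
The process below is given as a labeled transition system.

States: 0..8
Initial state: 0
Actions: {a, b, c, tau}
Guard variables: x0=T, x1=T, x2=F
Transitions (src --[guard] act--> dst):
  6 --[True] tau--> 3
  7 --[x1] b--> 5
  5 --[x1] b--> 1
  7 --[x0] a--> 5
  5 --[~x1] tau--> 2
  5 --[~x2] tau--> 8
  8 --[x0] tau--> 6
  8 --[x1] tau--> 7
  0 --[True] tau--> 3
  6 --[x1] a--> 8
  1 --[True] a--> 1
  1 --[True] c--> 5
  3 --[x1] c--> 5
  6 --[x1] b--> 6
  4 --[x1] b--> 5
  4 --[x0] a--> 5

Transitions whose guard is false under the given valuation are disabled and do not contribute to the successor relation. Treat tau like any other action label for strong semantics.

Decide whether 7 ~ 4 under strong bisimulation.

Compute ~ classes (split until stable):
  round 0: {{0,1,2,3,4,5,6,7,8}}
  round 1: {{0,8},{1},{2},{3},{4,7},{5},{6}}
  round 2: {{0},{1},{2},{3},{4,7},{5},{6},{8}}
stable after 3 split(s): 8 block(s)
7∈{4,7}, 4∈{4,7}

Answer: BISIMILAR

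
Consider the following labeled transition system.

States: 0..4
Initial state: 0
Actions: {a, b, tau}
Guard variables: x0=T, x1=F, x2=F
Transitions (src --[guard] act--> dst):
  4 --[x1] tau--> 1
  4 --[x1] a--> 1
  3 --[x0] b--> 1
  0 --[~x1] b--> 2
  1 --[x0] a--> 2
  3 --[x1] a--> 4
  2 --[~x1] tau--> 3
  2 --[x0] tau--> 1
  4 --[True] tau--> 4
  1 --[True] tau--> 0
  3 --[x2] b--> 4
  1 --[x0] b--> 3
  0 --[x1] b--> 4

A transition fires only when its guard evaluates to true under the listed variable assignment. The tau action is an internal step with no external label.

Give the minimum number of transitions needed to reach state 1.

BFS to 1:
  L0 = {0}
  L1 = {2}
  L2 = {1,3}
depth(1)=2, e.g. b·tau

Answer: 2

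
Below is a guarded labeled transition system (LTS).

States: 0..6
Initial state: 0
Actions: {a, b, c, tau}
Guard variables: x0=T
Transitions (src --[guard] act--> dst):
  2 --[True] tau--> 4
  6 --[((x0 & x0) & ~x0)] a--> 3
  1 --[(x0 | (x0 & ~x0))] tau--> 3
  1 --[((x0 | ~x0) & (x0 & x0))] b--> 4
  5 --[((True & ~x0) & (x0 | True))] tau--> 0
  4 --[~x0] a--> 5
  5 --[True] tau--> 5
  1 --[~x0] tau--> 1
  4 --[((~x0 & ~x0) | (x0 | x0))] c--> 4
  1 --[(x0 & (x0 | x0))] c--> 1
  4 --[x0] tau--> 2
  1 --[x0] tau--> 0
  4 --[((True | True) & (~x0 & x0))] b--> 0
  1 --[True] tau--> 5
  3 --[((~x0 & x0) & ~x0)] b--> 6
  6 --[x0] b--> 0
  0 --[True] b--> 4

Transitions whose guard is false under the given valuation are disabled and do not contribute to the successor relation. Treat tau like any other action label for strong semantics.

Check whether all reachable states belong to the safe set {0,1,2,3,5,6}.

Answer: INVARIANT VIOLATED at state 4

Analysis:
Safe = {0,1,2,3,5,6}
R = {0,2,4}
  0: ✓
  2: ✓
  4: outside
counterexample path to 4: b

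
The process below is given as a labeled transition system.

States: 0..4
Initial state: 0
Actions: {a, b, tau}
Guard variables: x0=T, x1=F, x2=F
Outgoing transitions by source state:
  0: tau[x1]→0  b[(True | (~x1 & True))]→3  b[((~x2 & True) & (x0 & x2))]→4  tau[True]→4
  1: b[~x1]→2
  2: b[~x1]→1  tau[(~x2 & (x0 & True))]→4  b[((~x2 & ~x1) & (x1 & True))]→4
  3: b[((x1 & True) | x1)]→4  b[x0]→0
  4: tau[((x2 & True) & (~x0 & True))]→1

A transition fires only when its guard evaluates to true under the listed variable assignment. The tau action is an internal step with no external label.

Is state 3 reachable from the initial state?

Guard filter leaves 6 enabled edge(s).
depth 0: {0}
depth 1: {3,4}  cumulative {0,3,4}
Reachable = {0,3,4}
trace reaching 3: b

Answer: REACHABLE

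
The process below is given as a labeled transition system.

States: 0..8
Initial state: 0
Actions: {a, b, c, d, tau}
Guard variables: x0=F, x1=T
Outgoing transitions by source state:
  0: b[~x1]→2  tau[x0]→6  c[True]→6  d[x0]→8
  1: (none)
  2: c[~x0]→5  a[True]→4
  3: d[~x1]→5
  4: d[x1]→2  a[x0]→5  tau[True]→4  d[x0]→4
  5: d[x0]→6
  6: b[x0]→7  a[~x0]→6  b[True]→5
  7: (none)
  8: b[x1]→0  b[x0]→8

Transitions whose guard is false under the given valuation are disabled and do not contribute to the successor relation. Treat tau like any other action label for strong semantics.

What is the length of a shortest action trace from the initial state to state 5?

Layered search for 5:
  depth 0: {0}
  depth 1: {6}
  depth 2: {5}
5 enters at depth 2; path c·b

Answer: 2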